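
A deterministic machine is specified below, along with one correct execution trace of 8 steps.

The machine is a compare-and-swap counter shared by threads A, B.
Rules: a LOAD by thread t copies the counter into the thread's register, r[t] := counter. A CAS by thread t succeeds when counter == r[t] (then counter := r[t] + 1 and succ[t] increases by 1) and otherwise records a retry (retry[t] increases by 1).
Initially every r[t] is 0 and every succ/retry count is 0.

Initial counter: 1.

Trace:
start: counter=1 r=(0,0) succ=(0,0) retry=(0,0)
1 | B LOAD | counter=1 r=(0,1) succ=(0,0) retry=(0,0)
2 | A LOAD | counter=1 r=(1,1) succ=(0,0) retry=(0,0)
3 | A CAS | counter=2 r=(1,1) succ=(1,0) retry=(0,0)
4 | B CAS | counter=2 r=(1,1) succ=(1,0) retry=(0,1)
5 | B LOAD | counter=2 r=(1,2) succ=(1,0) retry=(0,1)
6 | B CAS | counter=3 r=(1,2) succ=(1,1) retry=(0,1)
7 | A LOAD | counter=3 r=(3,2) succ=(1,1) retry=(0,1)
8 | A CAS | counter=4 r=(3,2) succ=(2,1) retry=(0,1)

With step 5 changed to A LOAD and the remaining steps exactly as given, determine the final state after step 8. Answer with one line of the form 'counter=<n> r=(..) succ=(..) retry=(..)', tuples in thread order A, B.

(re-executing from step 5 with the substitution; state before step 5: counter=2 r=(1,1) succ=(1,0) retry=(0,1))
5 | A LOAD | counter=2 r=(2,1) succ=(1,0) retry=(0,1)
6 | B CAS | counter=2 r=(2,1) succ=(1,0) retry=(0,2)
7 | A LOAD | counter=2 r=(2,1) succ=(1,0) retry=(0,2)
8 | A CAS | counter=3 r=(2,1) succ=(2,0) retry=(0,2)

counter=3 r=(2,1) succ=(2,0) retry=(0,2)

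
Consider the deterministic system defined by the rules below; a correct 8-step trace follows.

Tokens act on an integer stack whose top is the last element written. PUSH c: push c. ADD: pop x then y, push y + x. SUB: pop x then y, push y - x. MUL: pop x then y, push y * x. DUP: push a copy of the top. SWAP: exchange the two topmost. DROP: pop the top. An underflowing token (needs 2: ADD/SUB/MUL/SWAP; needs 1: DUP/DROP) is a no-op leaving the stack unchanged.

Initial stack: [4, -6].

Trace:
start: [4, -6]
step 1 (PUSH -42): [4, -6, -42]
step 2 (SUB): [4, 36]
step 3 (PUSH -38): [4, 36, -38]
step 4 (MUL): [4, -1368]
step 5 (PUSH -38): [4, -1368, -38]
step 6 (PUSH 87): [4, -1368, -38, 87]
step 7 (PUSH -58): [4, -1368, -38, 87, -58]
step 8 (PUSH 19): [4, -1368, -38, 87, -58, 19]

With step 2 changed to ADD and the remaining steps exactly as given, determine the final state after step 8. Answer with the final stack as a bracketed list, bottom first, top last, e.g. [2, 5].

(re-executing from step 2 with the substitution; state before step 2: [4, -6, -42])
step 2 (ADD): [4, -48]
step 3 (PUSH -38): [4, -48, -38]
step 4 (MUL): [4, 1824]
step 5 (PUSH -38): [4, 1824, -38]
step 6 (PUSH 87): [4, 1824, -38, 87]
step 7 (PUSH -58): [4, 1824, -38, 87, -58]
step 8 (PUSH 19): [4, 1824, -38, 87, -58, 19]

[4, 1824, -38, 87, -58, 19]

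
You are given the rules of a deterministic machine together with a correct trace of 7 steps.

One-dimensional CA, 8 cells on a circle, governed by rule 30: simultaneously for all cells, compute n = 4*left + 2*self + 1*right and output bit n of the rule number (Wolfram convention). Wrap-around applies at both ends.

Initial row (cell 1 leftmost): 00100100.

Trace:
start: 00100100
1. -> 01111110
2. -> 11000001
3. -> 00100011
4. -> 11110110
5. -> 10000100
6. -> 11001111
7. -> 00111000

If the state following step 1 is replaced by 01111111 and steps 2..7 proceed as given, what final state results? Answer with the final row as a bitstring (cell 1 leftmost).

state after step 1 := 01111111
2. -> 01000000
3. -> 11100000
4. -> 10010001
5. -> 01111011
6. -> 01000010
7. -> 11100111

11100111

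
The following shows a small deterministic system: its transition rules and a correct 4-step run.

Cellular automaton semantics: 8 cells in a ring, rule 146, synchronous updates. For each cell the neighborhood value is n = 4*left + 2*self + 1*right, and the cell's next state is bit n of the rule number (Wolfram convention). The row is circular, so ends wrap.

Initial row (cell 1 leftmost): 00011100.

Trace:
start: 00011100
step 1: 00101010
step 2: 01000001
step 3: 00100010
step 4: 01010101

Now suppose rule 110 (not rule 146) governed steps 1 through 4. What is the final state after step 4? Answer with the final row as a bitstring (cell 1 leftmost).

11001101

(re-executing steps 1..4 under rule 110; state before step 1: 00011100)
step 1: 00110100
step 2: 01111100
step 3: 11000100
step 4: 11001101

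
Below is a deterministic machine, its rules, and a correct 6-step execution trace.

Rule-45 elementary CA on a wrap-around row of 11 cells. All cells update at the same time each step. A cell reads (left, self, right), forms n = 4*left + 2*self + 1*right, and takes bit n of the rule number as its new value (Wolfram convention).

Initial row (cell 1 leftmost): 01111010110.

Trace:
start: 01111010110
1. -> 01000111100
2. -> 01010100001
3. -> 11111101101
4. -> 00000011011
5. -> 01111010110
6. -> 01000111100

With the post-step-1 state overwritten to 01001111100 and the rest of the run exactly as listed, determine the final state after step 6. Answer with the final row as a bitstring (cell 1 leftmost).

state after step 1 := 01001111100
2. -> 01001000001
3. -> 11001011101
4. -> 00001110011
5. -> 01101000010
6. -> 01011011010

01011011010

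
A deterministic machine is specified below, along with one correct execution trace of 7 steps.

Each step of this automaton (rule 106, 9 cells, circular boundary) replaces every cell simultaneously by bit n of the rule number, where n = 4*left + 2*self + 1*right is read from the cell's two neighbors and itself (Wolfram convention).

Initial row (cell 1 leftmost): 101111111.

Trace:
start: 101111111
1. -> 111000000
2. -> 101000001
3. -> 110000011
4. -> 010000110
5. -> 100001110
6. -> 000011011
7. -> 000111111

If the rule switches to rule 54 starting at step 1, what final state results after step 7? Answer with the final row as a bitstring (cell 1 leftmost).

000111111

(re-executing steps 1..7 under rule 54; state before step 1: 101111111)
1. -> 010000000
2. -> 111000000
3. -> 000100001
4. -> 101110011
5. -> 010001100
6. -> 111010010
7. -> 000111111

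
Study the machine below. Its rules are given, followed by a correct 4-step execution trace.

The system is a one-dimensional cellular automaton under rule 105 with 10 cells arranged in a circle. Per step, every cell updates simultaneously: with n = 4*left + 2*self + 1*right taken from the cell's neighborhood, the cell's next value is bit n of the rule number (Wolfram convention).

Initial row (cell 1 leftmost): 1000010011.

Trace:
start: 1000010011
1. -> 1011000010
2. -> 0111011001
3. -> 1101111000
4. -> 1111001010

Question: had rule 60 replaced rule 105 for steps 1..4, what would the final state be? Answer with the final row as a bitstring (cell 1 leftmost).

1011110010

(re-executing steps 1..4 under rule 60; state before step 1: 1000010011)
1. -> 0100011010
2. -> 0110010111
3. -> 1101011100
4. -> 1011110010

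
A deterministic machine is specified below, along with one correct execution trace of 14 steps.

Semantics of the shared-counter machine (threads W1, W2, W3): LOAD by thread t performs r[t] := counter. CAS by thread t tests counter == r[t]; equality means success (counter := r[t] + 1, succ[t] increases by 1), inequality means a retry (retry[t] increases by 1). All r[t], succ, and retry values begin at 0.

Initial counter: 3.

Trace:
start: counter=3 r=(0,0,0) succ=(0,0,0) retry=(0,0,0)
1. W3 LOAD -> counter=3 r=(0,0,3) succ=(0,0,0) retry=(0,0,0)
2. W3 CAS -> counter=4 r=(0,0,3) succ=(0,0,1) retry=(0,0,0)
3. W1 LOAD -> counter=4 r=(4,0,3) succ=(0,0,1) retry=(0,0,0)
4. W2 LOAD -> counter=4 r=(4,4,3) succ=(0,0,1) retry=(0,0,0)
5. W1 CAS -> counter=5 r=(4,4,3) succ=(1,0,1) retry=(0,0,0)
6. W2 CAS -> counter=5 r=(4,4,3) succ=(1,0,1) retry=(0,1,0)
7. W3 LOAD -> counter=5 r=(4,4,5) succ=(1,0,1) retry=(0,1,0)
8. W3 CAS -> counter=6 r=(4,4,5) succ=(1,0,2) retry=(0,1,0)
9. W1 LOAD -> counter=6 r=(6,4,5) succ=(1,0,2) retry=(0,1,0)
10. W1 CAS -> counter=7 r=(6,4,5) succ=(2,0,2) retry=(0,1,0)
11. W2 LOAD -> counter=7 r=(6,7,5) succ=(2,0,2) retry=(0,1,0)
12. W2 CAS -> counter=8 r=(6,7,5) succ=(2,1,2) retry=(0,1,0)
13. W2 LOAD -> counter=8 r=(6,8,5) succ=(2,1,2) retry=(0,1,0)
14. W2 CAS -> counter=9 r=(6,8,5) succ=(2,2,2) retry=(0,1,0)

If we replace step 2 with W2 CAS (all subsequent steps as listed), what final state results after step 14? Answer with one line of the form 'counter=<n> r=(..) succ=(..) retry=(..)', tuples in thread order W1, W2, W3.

counter=8 r=(5,7,4) succ=(2,2,1) retry=(0,2,0)

(re-executing from step 2 with the substitution; state before step 2: counter=3 r=(0,0,3) succ=(0,0,0) retry=(0,0,0))
2. W2 CAS -> counter=3 r=(0,0,3) succ=(0,0,0) retry=(0,1,0)
3. W1 LOAD -> counter=3 r=(3,0,3) succ=(0,0,0) retry=(0,1,0)
4. W2 LOAD -> counter=3 r=(3,3,3) succ=(0,0,0) retry=(0,1,0)
5. W1 CAS -> counter=4 r=(3,3,3) succ=(1,0,0) retry=(0,1,0)
6. W2 CAS -> counter=4 r=(3,3,3) succ=(1,0,0) retry=(0,2,0)
7. W3 LOAD -> counter=4 r=(3,3,4) succ=(1,0,0) retry=(0,2,0)
8. W3 CAS -> counter=5 r=(3,3,4) succ=(1,0,1) retry=(0,2,0)
9. W1 LOAD -> counter=5 r=(5,3,4) succ=(1,0,1) retry=(0,2,0)
10. W1 CAS -> counter=6 r=(5,3,4) succ=(2,0,1) retry=(0,2,0)
11. W2 LOAD -> counter=6 r=(5,6,4) succ=(2,0,1) retry=(0,2,0)
12. W2 CAS -> counter=7 r=(5,6,4) succ=(2,1,1) retry=(0,2,0)
13. W2 LOAD -> counter=7 r=(5,7,4) succ=(2,1,1) retry=(0,2,0)
14. W2 CAS -> counter=8 r=(5,7,4) succ=(2,2,1) retry=(0,2,0)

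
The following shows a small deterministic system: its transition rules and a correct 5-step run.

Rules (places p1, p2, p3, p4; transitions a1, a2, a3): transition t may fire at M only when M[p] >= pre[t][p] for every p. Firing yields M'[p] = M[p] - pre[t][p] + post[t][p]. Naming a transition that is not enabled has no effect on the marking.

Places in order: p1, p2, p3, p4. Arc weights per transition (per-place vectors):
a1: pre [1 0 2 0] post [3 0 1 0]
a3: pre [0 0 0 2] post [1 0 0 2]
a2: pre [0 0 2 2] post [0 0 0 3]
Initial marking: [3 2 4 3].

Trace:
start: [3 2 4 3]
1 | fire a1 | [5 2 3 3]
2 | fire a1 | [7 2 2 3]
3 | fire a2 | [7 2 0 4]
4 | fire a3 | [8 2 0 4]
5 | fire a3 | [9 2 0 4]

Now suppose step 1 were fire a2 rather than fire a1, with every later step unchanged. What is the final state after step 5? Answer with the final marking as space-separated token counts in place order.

7 2 1 4

(re-executing from step 1 with the substitution; state before step 1: [3 2 4 3])
1 | fire a2 | [3 2 2 4]
2 | fire a1 | [5 2 1 4]
3 | fire a2 | [5 2 1 4]
4 | fire a3 | [6 2 1 4]
5 | fire a3 | [7 2 1 4]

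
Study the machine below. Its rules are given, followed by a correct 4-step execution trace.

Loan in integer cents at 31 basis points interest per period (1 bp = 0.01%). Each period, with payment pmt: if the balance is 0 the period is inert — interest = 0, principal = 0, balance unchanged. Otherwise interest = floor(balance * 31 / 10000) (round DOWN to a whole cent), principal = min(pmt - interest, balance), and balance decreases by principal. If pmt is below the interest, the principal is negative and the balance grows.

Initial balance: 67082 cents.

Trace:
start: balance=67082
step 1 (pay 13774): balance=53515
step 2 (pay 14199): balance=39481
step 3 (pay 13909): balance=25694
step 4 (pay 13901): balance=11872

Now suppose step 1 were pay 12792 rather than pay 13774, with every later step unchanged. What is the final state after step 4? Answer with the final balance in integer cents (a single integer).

12863

(re-executing from step 1 with the substitution; state before step 1: balance=67082)
step 1 (pay 12792): balance=54497
step 2 (pay 14199): balance=40466
step 3 (pay 13909): balance=26682
step 4 (pay 13901): balance=12863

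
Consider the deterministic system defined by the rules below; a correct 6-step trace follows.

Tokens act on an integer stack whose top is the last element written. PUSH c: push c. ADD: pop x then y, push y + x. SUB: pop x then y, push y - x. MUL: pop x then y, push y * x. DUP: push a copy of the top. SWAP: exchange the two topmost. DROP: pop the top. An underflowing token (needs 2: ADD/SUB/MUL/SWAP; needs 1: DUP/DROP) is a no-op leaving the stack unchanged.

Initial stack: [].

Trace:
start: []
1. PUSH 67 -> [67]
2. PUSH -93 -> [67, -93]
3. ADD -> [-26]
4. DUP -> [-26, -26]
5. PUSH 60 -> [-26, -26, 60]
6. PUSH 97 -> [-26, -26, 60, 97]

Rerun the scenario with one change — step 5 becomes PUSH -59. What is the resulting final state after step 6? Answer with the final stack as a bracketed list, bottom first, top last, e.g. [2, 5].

[-26, -26, -59, 97]

(re-executing from step 5 with the substitution; state before step 5: [-26, -26])
5. PUSH -59 -> [-26, -26, -59]
6. PUSH 97 -> [-26, -26, -59, 97]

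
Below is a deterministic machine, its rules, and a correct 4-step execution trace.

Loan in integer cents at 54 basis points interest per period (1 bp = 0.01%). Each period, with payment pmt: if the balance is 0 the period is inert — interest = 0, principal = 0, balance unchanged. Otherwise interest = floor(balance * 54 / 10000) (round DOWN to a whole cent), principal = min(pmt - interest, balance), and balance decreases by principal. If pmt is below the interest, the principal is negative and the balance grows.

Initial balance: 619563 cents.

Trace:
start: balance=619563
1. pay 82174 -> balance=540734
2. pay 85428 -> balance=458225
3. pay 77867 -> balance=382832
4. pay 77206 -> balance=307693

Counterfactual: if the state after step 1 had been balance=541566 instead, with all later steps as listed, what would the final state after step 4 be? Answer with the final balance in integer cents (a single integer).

state after step 1 := balance=541566
2. pay 85428 -> balance=459062
3. pay 77867 -> balance=383673
4. pay 77206 -> balance=308538

308538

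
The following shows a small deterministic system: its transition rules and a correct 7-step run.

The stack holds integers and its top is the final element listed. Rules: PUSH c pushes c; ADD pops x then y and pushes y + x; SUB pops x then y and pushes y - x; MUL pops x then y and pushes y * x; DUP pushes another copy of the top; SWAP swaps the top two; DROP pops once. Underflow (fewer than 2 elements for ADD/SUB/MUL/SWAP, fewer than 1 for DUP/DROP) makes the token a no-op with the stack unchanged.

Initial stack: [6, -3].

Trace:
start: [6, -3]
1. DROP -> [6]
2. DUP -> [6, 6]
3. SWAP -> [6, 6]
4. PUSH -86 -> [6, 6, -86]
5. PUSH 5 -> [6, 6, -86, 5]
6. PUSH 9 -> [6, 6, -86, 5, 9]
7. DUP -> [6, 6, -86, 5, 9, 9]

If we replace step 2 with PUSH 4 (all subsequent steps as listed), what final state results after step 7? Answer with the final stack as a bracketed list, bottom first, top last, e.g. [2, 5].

[4, 6, -86, 5, 9, 9]

(re-executing from step 2 with the substitution; state before step 2: [6])
2. PUSH 4 -> [6, 4]
3. SWAP -> [4, 6]
4. PUSH -86 -> [4, 6, -86]
5. PUSH 5 -> [4, 6, -86, 5]
6. PUSH 9 -> [4, 6, -86, 5, 9]
7. DUP -> [4, 6, -86, 5, 9, 9]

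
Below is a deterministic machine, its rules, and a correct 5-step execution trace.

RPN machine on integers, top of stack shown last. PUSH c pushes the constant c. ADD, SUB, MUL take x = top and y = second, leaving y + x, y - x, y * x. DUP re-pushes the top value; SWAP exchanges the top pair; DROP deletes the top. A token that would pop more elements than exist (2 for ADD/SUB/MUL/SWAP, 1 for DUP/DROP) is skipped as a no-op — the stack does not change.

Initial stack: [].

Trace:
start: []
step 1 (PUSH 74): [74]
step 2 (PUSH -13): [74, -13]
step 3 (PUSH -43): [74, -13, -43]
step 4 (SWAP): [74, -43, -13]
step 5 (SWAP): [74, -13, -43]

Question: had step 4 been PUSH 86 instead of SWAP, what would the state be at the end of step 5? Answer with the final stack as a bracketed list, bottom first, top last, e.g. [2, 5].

[74, -13, 86, -43]

(re-executing from step 4 with the substitution; state before step 4: [74, -13, -43])
step 4 (PUSH 86): [74, -13, -43, 86]
step 5 (SWAP): [74, -13, 86, -43]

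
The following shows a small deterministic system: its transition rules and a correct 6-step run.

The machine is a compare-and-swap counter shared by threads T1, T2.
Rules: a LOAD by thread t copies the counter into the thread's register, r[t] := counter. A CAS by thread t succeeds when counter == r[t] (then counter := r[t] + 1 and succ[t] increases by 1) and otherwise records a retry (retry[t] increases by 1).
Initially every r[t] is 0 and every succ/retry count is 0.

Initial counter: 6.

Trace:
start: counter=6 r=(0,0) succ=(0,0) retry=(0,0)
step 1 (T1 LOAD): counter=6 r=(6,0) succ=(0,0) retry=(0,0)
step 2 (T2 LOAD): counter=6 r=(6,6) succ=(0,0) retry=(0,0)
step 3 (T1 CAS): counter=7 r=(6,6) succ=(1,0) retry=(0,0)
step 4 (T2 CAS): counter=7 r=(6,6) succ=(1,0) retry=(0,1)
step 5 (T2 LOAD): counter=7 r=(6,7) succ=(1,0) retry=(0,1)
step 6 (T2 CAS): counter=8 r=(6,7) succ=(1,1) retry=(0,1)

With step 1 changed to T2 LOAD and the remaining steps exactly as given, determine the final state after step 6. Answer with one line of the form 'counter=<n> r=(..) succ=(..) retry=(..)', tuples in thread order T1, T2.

counter=8 r=(0,7) succ=(0,2) retry=(1,0)

(re-executing from step 1 with the substitution; state before step 1: counter=6 r=(0,0) succ=(0,0) retry=(0,0))
step 1 (T2 LOAD): counter=6 r=(0,6) succ=(0,0) retry=(0,0)
step 2 (T2 LOAD): counter=6 r=(0,6) succ=(0,0) retry=(0,0)
step 3 (T1 CAS): counter=6 r=(0,6) succ=(0,0) retry=(1,0)
step 4 (T2 CAS): counter=7 r=(0,6) succ=(0,1) retry=(1,0)
step 5 (T2 LOAD): counter=7 r=(0,7) succ=(0,1) retry=(1,0)
step 6 (T2 CAS): counter=8 r=(0,7) succ=(0,2) retry=(1,0)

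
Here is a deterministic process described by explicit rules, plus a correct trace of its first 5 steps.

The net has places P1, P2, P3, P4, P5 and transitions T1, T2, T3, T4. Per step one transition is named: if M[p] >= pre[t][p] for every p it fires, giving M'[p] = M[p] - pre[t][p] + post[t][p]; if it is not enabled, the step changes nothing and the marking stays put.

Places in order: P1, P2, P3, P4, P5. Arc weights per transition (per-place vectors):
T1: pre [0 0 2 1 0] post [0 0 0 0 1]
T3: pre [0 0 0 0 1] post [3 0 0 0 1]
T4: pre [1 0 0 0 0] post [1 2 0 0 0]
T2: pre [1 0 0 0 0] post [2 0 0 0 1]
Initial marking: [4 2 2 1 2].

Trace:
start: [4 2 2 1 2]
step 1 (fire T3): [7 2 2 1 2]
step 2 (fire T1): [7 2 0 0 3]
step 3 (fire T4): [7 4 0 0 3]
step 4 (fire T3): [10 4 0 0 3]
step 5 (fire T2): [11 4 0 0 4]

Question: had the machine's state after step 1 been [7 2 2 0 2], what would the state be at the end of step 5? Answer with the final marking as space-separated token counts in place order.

state after step 1 := [7 2 2 0 2]
step 2 (fire T1): [7 2 2 0 2]
step 3 (fire T4): [7 4 2 0 2]
step 4 (fire T3): [10 4 2 0 2]
step 5 (fire T2): [11 4 2 0 3]

11 4 2 0 3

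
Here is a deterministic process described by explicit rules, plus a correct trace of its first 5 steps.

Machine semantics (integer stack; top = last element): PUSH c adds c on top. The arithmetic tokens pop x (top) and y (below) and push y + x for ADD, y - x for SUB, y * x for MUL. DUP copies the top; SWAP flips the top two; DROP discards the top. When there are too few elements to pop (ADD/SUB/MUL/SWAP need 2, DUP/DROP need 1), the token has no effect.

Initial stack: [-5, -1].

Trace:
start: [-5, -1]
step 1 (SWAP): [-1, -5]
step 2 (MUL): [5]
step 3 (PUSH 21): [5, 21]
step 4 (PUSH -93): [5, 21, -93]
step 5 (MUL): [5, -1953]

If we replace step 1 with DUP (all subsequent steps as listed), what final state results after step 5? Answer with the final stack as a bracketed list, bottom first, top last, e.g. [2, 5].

(re-executing from step 1 with the substitution; state before step 1: [-5, -1])
step 1 (DUP): [-5, -1, -1]
step 2 (MUL): [-5, 1]
step 3 (PUSH 21): [-5, 1, 21]
step 4 (PUSH -93): [-5, 1, 21, -93]
step 5 (MUL): [-5, 1, -1953]

[-5, 1, -1953]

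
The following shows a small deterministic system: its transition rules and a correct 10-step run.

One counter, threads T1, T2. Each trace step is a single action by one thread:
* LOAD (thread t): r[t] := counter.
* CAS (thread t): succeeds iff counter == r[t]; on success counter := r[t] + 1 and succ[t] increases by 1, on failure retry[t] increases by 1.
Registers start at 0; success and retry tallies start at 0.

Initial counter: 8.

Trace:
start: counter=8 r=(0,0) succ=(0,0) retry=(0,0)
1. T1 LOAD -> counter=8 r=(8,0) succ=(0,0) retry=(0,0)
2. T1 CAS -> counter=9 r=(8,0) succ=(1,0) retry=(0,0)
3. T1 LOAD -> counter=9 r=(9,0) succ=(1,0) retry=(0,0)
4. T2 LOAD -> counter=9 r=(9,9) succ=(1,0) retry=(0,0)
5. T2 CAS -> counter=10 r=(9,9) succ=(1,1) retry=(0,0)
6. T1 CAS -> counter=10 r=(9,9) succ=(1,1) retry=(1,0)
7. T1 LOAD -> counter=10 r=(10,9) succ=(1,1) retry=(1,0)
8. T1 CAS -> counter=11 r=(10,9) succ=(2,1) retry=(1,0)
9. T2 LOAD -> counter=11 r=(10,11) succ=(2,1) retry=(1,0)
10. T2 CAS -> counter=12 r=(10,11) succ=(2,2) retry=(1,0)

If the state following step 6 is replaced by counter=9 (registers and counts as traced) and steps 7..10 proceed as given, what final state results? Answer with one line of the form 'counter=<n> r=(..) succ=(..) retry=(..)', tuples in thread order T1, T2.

state after step 6 := counter=9 r=(9,9) succ=(1,1) retry=(1,0)
7. T1 LOAD -> counter=9 r=(9,9) succ=(1,1) retry=(1,0)
8. T1 CAS -> counter=10 r=(9,9) succ=(2,1) retry=(1,0)
9. T2 LOAD -> counter=10 r=(9,10) succ=(2,1) retry=(1,0)
10. T2 CAS -> counter=11 r=(9,10) succ=(2,2) retry=(1,0)

counter=11 r=(9,10) succ=(2,2) retry=(1,0)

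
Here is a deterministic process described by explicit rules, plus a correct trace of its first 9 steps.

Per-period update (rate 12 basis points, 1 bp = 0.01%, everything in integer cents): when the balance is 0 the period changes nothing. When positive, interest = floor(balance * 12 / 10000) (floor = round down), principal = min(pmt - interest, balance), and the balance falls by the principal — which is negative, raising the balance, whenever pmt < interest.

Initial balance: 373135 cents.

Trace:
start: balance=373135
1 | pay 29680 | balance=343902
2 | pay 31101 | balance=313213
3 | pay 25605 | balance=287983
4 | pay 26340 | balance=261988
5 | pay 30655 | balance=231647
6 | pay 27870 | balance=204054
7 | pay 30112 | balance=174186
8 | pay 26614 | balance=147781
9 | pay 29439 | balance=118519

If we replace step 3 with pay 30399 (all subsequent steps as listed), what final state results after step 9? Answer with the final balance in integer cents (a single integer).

113691

(re-executing from step 3 with the substitution; state before step 3: balance=313213)
3 | pay 30399 | balance=283189
4 | pay 26340 | balance=257188
5 | pay 30655 | balance=226841
6 | pay 27870 | balance=199243
7 | pay 30112 | balance=169370
8 | pay 26614 | balance=142959
9 | pay 29439 | balance=113691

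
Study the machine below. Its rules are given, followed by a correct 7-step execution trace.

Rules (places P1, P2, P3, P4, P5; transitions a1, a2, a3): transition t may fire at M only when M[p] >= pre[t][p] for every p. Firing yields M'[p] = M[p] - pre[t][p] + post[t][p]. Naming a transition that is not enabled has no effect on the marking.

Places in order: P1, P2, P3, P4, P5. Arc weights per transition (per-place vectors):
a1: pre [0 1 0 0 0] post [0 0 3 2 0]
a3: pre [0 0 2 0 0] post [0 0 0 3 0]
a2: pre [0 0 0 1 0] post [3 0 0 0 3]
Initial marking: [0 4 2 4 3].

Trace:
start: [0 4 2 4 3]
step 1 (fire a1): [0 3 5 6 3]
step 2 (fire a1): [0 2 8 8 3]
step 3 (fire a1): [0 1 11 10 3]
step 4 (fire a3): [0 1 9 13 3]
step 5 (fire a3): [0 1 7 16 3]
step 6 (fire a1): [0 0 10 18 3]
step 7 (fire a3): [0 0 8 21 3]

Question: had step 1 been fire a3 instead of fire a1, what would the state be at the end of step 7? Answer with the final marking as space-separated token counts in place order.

0 1 3 22 3

(re-executing from step 1 with the substitution; state before step 1: [0 4 2 4 3])
step 1 (fire a3): [0 4 0 7 3]
step 2 (fire a1): [0 3 3 9 3]
step 3 (fire a1): [0 2 6 11 3]
step 4 (fire a3): [0 2 4 14 3]
step 5 (fire a3): [0 2 2 17 3]
step 6 (fire a1): [0 1 5 19 3]
step 7 (fire a3): [0 1 3 22 3]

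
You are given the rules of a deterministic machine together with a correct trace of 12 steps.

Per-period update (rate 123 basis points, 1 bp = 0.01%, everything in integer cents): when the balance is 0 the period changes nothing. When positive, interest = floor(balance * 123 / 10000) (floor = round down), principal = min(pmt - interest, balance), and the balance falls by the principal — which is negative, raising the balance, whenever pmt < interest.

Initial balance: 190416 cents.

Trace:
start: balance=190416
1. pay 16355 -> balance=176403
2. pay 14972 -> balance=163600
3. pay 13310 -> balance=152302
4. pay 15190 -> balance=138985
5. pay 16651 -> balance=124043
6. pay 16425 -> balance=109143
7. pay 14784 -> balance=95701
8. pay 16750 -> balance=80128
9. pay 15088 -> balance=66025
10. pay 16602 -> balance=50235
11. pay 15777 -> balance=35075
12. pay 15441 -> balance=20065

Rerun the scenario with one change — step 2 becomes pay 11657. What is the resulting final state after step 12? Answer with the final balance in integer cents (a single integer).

23811

(re-executing from step 2 with the substitution; state before step 2: balance=176403)
2. pay 11657 -> balance=166915
3. pay 13310 -> balance=155658
4. pay 15190 -> balance=142382
5. pay 16651 -> balance=127482
6. pay 16425 -> balance=112625
7. pay 14784 -> balance=99226
8. pay 16750 -> balance=83696
9. pay 15088 -> balance=69637
10. pay 16602 -> balance=53891
11. pay 15777 -> balance=38776
12. pay 15441 -> balance=23811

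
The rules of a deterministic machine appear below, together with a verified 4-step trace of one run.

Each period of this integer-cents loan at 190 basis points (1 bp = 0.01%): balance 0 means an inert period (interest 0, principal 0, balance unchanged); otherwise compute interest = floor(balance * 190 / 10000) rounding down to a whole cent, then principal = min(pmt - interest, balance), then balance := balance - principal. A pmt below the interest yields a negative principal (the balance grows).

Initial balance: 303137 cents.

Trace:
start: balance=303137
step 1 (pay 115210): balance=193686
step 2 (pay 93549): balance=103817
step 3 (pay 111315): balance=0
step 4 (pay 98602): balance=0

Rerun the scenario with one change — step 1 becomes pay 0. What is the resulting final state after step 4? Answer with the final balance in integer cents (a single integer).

(re-executing from step 1 with the substitution; state before step 1: balance=303137)
step 1 (pay 0): balance=308896
step 2 (pay 93549): balance=221216
step 3 (pay 111315): balance=114104
step 4 (pay 98602): balance=17669

17669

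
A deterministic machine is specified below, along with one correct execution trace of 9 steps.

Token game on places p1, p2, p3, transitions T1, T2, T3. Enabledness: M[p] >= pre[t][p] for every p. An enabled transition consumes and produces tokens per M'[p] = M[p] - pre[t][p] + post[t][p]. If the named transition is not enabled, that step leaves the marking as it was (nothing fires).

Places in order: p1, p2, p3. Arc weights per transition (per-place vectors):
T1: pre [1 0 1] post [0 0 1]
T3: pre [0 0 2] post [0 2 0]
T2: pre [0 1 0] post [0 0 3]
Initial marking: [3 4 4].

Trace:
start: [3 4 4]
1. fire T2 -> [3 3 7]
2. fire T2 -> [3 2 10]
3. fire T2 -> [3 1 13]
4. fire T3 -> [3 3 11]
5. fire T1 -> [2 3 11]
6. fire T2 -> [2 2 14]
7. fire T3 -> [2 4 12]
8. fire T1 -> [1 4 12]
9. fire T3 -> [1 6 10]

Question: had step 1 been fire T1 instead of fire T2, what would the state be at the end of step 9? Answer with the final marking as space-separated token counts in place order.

0 7 7

(re-executing from step 1 with the substitution; state before step 1: [3 4 4])
1. fire T1 -> [2 4 4]
2. fire T2 -> [2 3 7]
3. fire T2 -> [2 2 10]
4. fire T3 -> [2 4 8]
5. fire T1 -> [1 4 8]
6. fire T2 -> [1 3 11]
7. fire T3 -> [1 5 9]
8. fire T1 -> [0 5 9]
9. fire T3 -> [0 7 7]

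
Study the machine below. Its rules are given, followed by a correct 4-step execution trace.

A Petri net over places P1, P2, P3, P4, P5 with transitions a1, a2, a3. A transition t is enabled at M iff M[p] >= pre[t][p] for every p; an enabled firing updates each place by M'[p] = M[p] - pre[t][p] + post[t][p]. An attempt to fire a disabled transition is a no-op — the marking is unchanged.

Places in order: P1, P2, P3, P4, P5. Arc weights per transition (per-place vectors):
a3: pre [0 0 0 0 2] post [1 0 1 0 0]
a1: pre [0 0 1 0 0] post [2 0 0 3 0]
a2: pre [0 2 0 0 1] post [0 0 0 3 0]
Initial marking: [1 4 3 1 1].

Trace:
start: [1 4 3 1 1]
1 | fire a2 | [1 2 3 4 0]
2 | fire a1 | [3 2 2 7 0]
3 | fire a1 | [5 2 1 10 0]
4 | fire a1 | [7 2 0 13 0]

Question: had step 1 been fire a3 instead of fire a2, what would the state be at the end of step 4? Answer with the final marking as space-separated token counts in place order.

7 4 0 10 1

(re-executing from step 1 with the substitution; state before step 1: [1 4 3 1 1])
1 | fire a3 | [1 4 3 1 1]
2 | fire a1 | [3 4 2 4 1]
3 | fire a1 | [5 4 1 7 1]
4 | fire a1 | [7 4 0 10 1]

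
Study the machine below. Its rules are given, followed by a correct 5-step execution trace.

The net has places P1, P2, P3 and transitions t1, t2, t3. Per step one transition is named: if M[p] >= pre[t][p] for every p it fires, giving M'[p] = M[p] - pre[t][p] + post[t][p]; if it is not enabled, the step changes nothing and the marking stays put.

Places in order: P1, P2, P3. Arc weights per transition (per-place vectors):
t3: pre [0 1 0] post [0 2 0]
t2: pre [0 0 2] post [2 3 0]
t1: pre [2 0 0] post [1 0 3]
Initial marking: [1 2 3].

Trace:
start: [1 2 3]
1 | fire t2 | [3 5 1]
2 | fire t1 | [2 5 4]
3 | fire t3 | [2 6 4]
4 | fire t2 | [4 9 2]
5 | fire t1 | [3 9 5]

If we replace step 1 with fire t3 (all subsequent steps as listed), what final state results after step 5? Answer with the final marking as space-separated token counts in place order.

(re-executing from step 1 with the substitution; state before step 1: [1 2 3])
1 | fire t3 | [1 3 3]
2 | fire t1 | [1 3 3]
3 | fire t3 | [1 4 3]
4 | fire t2 | [3 7 1]
5 | fire t1 | [2 7 4]

2 7 4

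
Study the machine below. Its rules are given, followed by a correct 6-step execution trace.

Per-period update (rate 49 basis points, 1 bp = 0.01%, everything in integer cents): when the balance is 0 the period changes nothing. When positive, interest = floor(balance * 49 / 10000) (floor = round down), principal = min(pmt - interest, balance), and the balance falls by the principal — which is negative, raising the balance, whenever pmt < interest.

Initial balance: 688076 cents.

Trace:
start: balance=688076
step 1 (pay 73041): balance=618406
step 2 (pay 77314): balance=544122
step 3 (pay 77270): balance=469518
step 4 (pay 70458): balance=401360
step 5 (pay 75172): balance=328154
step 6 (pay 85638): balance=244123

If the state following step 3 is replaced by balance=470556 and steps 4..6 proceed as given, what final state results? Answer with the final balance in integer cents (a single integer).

state after step 3 := balance=470556
step 4 (pay 70458): balance=402403
step 5 (pay 75172): balance=329202
step 6 (pay 85638): balance=245177

245177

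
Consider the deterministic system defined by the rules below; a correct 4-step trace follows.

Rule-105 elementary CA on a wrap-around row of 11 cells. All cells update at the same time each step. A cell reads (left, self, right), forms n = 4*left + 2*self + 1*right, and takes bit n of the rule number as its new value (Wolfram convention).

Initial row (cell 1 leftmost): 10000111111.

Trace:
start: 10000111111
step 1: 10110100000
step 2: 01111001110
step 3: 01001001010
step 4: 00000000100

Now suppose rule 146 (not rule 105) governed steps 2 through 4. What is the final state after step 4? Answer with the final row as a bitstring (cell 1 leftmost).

(re-executing steps 2..4 under rule 146; state before step 2: 10110100000)
step 2: 00000010001
step 3: 10000101010
step 4: 01001000000

01001000000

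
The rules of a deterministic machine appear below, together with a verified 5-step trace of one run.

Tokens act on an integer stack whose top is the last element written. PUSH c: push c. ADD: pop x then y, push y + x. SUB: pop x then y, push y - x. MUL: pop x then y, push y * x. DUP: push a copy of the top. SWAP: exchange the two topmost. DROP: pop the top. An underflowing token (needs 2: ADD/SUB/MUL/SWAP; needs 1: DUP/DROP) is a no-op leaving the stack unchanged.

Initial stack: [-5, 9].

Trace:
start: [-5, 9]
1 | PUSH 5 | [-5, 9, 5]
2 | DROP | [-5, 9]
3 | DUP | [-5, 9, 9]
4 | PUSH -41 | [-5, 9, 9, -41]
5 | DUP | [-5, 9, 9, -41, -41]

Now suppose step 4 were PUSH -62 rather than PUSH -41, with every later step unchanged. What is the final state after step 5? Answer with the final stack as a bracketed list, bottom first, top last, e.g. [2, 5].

(re-executing from step 4 with the substitution; state before step 4: [-5, 9, 9])
4 | PUSH -62 | [-5, 9, 9, -62]
5 | DUP | [-5, 9, 9, -62, -62]

[-5, 9, 9, -62, -62]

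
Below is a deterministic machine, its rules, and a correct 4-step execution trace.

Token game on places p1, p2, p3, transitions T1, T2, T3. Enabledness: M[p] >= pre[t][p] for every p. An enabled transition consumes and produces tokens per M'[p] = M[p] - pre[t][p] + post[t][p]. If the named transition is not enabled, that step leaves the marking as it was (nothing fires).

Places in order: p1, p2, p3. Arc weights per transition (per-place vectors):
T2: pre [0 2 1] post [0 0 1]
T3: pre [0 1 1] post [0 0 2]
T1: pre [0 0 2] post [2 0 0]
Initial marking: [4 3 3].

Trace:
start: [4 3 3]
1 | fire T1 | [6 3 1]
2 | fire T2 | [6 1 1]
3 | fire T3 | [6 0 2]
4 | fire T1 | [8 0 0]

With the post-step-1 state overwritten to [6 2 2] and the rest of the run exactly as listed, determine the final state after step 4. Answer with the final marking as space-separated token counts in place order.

state after step 1 := [6 2 2]
2 | fire T2 | [6 0 2]
3 | fire T3 | [6 0 2]
4 | fire T1 | [8 0 0]

8 0 0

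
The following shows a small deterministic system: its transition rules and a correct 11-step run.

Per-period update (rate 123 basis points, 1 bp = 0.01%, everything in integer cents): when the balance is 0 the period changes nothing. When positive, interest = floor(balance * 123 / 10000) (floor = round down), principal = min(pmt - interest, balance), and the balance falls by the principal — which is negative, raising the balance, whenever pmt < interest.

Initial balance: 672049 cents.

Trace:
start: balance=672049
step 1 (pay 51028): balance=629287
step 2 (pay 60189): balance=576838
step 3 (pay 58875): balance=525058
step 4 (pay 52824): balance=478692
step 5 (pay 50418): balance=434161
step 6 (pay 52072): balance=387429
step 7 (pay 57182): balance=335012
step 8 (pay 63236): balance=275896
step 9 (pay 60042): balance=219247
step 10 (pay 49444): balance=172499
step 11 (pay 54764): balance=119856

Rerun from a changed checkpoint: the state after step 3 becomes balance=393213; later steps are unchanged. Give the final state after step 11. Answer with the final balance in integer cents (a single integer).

state after step 3 := balance=393213
step 4 (pay 52824): balance=345225
step 5 (pay 50418): balance=299053
step 6 (pay 52072): balance=250659
step 7 (pay 57182): balance=196560
step 8 (pay 63236): balance=135741
step 9 (pay 60042): balance=77368
step 10 (pay 49444): balance=28875
step 11 (pay 54764): balance=0

0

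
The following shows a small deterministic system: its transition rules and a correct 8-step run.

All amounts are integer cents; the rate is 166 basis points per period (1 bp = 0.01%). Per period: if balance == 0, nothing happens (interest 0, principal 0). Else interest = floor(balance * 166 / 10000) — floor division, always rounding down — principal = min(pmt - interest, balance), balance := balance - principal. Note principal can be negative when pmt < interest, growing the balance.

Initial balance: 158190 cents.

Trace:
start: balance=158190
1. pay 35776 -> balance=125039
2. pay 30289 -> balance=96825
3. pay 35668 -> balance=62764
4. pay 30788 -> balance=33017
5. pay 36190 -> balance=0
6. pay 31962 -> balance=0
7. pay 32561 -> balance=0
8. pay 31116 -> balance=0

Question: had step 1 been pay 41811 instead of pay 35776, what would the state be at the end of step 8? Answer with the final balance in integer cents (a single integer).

0

(re-executing from step 1 with the substitution; state before step 1: balance=158190)
1. pay 41811 -> balance=119004
2. pay 30289 -> balance=90690
3. pay 35668 -> balance=56527
4. pay 30788 -> balance=26677
5. pay 36190 -> balance=0
6. pay 31962 -> balance=0
7. pay 32561 -> balance=0
8. pay 31116 -> balance=0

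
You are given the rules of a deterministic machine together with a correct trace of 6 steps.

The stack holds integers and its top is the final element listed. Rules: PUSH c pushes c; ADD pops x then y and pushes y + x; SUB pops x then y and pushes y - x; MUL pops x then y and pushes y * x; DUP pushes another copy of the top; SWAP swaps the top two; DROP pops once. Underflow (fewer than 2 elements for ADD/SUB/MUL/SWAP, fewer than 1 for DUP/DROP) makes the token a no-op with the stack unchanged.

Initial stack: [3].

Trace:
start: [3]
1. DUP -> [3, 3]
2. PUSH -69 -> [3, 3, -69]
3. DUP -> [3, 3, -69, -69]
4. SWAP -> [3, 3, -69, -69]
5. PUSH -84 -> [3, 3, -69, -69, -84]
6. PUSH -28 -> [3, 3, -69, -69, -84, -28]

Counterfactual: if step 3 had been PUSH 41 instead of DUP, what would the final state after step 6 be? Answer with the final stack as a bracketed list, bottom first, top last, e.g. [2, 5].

[3, 3, 41, -69, -84, -28]

(re-executing from step 3 with the substitution; state before step 3: [3, 3, -69])
3. PUSH 41 -> [3, 3, -69, 41]
4. SWAP -> [3, 3, 41, -69]
5. PUSH -84 -> [3, 3, 41, -69, -84]
6. PUSH -28 -> [3, 3, 41, -69, -84, -28]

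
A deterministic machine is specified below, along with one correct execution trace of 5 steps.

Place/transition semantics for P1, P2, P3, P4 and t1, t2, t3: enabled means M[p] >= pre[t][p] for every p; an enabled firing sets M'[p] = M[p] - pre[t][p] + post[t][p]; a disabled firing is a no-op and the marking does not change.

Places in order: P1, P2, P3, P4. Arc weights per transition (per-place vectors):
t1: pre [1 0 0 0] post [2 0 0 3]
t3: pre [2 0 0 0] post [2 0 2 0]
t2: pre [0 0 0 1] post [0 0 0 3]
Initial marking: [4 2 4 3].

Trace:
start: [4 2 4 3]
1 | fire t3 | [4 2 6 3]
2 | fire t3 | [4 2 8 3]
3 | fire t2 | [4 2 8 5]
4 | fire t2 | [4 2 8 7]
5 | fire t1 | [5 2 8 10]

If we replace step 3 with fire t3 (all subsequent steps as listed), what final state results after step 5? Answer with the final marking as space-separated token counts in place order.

5 2 10 8

(re-executing from step 3 with the substitution; state before step 3: [4 2 8 3])
3 | fire t3 | [4 2 10 3]
4 | fire t2 | [4 2 10 5]
5 | fire t1 | [5 2 10 8]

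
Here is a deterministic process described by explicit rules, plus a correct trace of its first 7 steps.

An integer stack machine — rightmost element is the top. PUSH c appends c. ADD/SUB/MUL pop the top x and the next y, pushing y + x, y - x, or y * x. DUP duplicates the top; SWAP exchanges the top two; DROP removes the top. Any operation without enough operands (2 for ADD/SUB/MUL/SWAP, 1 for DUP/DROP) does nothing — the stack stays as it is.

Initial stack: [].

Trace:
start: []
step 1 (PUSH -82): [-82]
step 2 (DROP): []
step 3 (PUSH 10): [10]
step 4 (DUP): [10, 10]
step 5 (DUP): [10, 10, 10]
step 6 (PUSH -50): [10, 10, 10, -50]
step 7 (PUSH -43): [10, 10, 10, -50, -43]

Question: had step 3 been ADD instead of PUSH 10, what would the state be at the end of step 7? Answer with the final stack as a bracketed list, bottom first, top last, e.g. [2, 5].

[-50, -43]

(re-executing from step 3 with the substitution; state before step 3: [])
step 3 (ADD): []
step 4 (DUP): []
step 5 (DUP): []
step 6 (PUSH -50): [-50]
step 7 (PUSH -43): [-50, -43]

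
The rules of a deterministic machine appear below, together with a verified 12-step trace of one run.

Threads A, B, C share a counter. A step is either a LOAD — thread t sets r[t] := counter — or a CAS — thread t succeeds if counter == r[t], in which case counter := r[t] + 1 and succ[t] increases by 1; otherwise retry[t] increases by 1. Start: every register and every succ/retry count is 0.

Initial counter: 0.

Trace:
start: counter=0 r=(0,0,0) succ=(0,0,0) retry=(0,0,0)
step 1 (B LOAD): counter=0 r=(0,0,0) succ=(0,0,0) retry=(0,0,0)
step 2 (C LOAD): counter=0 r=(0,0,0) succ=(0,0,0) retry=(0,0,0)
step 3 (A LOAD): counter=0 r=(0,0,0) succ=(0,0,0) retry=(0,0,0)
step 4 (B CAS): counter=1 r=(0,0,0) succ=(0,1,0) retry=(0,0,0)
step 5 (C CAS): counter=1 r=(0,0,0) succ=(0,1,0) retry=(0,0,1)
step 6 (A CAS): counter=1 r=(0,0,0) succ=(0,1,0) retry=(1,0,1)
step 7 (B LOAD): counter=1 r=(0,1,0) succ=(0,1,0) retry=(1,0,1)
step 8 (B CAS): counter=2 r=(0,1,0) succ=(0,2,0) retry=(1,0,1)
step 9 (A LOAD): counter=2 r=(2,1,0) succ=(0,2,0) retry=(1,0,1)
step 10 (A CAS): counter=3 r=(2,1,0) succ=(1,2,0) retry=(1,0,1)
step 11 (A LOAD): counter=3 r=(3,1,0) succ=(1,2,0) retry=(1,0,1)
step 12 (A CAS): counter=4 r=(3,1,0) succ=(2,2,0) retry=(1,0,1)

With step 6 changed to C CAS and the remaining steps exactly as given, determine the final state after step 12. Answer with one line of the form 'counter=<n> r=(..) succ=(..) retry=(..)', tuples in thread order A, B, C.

(re-executing from step 6 with the substitution; state before step 6: counter=1 r=(0,0,0) succ=(0,1,0) retry=(0,0,1))
step 6 (C CAS): counter=1 r=(0,0,0) succ=(0,1,0) retry=(0,0,2)
step 7 (B LOAD): counter=1 r=(0,1,0) succ=(0,1,0) retry=(0,0,2)
step 8 (B CAS): counter=2 r=(0,1,0) succ=(0,2,0) retry=(0,0,2)
step 9 (A LOAD): counter=2 r=(2,1,0) succ=(0,2,0) retry=(0,0,2)
step 10 (A CAS): counter=3 r=(2,1,0) succ=(1,2,0) retry=(0,0,2)
step 11 (A LOAD): counter=3 r=(3,1,0) succ=(1,2,0) retry=(0,0,2)
step 12 (A CAS): counter=4 r=(3,1,0) succ=(2,2,0) retry=(0,0,2)

counter=4 r=(3,1,0) succ=(2,2,0) retry=(0,0,2)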